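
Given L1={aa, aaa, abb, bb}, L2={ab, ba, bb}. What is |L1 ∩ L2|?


L1 = {aa, aaa, abb, bb}
L2 = {ab, ba, bb}
Checking each string in L1 against L2:
  'aa': in L2? No
  'aaa': in L2? No
  'abb': in L2? No
  'bb': in L2? Yes
Intersection = {bb}
|L1 ∩ L2| = 1

1


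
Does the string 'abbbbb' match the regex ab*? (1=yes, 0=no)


Pattern: ab*
String: 'abbbbb'
Pattern requires: exactly one 'a' followed by zero or more 'b's
First char is 'a' -> OK
Rest 'bbbbb': all b's? Yes
Result: 1

1


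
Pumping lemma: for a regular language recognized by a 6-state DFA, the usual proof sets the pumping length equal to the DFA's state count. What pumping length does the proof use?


Pumping lemma for regular languages (standard proof):
Take p = |Q|, the number of DFA states.
Any string of length >= |Q| passes through |Q|+1 states while reading its first |Q| symbols,
so by pigeonhole some state repeats, giving the loop that can be pumped.
Here |Q| = 6
Therefore the proof uses p = 6

6


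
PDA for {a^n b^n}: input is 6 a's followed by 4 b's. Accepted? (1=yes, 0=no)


Language requires equal numbers of a's and b's
PDA pushes for each 'a', pops for each 'b'
Number of a's = 6
Number of b's = 4
6 != 4 -> Reject

0


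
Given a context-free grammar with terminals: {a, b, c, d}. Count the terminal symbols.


Terminal symbols: a, b, c, d
Counting each: a (#1), b (#2), c (#3), d (#4)
Total = 4

4


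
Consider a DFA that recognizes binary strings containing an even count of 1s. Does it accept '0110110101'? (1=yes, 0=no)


DFA has 2 states: q_even (start, accept=yes) and q_odd
Processing string '0110110101' character by character:
  Position 0: read '0', 1-count=0 -> q_even (no change)
  Position 1: read '1', 1-count=1 -> q_odd
  Position 2: read '1', 1-count=2 -> q_even
  Position 3: read '0', 1-count=2 -> q_even (no change)
  Position 4: read '1', 1-count=3 -> q_odd
  Position 5: read '1', 1-count=4 -> q_even
  Position 6: read '0', 1-count=4 -> q_even (no change)
  Position 7: read '1', 1-count=5 -> q_odd
  Position 8: read '0', 1-count=5 -> q_odd (no change)
  Position 9: read '1', 1-count=6 -> q_even
Final state: q_even, total 1s = 6 (even); the DFA requires an even count -> accept

1


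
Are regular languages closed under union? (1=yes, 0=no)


Regular languages are closed under:
- Union (DFA product construction)
- Intersection (DFA product construction)
- Complement (swap accept/reject states)
- Concatenation (NFA construction)
- Kleene star (NFA construction)
union is in this list
Therefore: closed

1


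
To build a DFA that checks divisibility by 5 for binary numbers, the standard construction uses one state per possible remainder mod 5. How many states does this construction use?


Divisibility by 5 is tracked via the remainder mod 5: 0, 1, ..., 4
The construction assigns one state to each remainder
Number of remainders = 5

5


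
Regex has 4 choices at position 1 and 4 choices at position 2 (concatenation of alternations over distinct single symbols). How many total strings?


First group: 4 alternatives
Second group: 4 alternatives
Concatenation: each choice from group 1 pairs with each from group 2
Total = 4 x 4 = 16

16


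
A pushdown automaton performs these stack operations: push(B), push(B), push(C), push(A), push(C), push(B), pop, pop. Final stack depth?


Tracing stack operations:
  push(B) -> stack = [B], depth=1
  push(B) -> stack = [B,B], depth=2
  push(C) -> stack = [B,B,C], depth=3
  push(A) -> stack = [B,B,C,A], depth=4
  push(C) -> stack = [B,B,C,A,C], depth=5
  push(B) -> stack = [B,B,C,A,C,B], depth=6
  pop -> removed B, stack = [B,B,C,A,C], depth=5
  pop -> removed C, stack = [B,B,C,A], depth=4
Final depth = 4

4


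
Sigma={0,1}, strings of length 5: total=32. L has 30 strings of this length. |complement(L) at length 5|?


Alphabet: {0,1}
String length: 5
Total strings of length 5 = 2^5 = 32
Strings in L = 30
Complement = total - |L|
= 32 - 30
= 2

2


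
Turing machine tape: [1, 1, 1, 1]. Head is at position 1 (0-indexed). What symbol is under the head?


Tape: [1, 1, 1, 1]
Positions: 0 1 2 3
Values:    1 1 1 1
Head at position 1
tape[1] = 1

1


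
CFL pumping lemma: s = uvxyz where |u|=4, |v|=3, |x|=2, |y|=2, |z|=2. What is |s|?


|s| = |u| + |v| + |x| + |y| + |z|
= 4 + 3 + 2 + 2 + 2
= 7 + 2 + 4
= 9 + 4
= 13

13


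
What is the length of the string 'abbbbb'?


String: 'abbbbb'
Counting characters:
  'a' appears 1 time(s)
  'b' appears 5 time(s)
Total length = 1 + 5 = 6

6


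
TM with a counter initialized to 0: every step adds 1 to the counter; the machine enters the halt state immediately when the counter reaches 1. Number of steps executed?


Counter starts at 0. Counting sequence:
  Step 1: counter = 1
Counter reached 1 -> halt
Total steps = 1

1


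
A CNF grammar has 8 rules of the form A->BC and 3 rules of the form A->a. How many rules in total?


CNF allows two rule forms:
  A -> BC (binary): 8 rules
  A -> a (terminal): 3 rules
Total = 8 + 3 = 11

11


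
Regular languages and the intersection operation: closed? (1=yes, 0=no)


Regular languages are closed under all standard operations:
- Union: Yes (product construction)
- Intersection: Yes (product construction)
- Complement: Yes (swap accept/reject)
- Concatenation: Yes (NFA construction)
Operation: intersection -> Closed

1


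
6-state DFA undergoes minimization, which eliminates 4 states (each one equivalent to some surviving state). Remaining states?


Original DFA: 6 states
Redundant states removed: 4
Minimized states = original - removed
= 6 - 4
= 2

2


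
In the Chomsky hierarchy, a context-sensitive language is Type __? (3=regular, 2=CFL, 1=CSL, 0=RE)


Chomsky hierarchy levels:
  Type 3: Regular (DFA/NFA/regex)
  Type 2: Context-free (PDA)
  Type 1: Context-sensitive
  Type 0: Recursively enumerable (TM)
'context-sensitive' corresponds to Type 1

1


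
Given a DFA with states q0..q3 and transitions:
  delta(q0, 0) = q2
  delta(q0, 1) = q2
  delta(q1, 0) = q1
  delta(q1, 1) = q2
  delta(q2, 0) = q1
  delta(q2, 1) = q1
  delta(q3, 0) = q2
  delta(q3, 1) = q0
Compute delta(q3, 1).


Looking up transition function:
delta(q3, 1) in the table
Row: q3, Column: 1
Result: q0

q0


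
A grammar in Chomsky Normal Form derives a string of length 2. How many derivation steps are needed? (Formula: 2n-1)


Chomsky Normal Form derivation:
String length n = 2
Each step either:
  - Splits a nonterminal into two (n-1 such steps)
  - Converts a nonterminal to terminal (n such steps)
Total = (n-1) + n = 2n - 1
= 2(2) - 1
= 4 - 1
= 3

3


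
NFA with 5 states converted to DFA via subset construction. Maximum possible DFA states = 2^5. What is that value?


NFA has 5 states
Subset construction: each DFA state = subset of NFA states
Maximum subsets = 2^5
2^5 = 32

32


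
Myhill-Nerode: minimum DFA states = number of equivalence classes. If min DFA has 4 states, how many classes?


Myhill-Nerode theorem:
Number of equivalence classes = number of states in minimal DFA
Minimal DFA states = 4
Therefore equivalence classes = 4

4


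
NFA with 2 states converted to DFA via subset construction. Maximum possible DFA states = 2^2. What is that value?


NFA has 2 states
Subset construction: each DFA state = subset of NFA states
Maximum subsets = 2^2
2^2 = 4

4


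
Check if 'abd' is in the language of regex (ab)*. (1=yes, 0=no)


Pattern: (ab)*
String: 'abd'
Pattern requires: zero or more repetitions of 'ab'
Length 3 is odd -> cannot be (ab)* -> no match
Result: 0

0


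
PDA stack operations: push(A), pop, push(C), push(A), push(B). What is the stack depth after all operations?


Tracing stack operations:
  push(A) -> stack = [A], depth=1
  pop -> removed A, stack = [], depth=0
  push(C) -> stack = [C], depth=1
  push(A) -> stack = [C,A], depth=2
  push(B) -> stack = [C,A,B], depth=3
Final depth = 3

3


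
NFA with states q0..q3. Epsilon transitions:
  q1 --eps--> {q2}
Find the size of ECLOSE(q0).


Starting from q0
Initialize closure = {q0}
q0 has no outgoing epsilon transitions -> nothing to add
Final closure: {q0}
Size = 1

1


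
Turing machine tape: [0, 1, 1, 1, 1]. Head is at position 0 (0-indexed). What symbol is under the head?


Tape: [0, 1, 1, 1, 1]
Positions: 0 1 2 3 4
Values:    0 1 1 1 1
Head at position 0
tape[0] = 0

0


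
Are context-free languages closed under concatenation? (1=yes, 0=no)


CFL closure properties:
  Closed under: union, concatenation, Kleene star
  NOT closed under: intersection, complement
Operation 'concatenation' is in closed list -> Yes (closed)

1


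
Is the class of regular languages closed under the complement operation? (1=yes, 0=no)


Regular languages are closed under:
- Union (DFA product construction)
- Intersection (DFA product construction)
- Complement (swap accept/reject states)
- Concatenation (NFA construction)
- Kleene star (NFA construction)
complement is in this list
Therefore: closed

1


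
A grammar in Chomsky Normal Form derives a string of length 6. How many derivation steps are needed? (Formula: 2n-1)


Chomsky Normal Form derivation:
String length n = 6
Each step either:
  - Splits a nonterminal into two (n-1 such steps)
  - Converts a nonterminal to terminal (n such steps)
Total = (n-1) + n = 2n - 1
= 2(6) - 1
= 12 - 1
= 11

11


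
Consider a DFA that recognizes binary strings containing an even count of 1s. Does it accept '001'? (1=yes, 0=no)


DFA has 2 states: q_even (start, accept=yes) and q_odd
Processing string '001' character by character:
  Position 0: read '0', 1-count=0 -> q_even (no change)
  Position 1: read '0', 1-count=0 -> q_even (no change)
  Position 2: read '1', 1-count=1 -> q_odd
Final state: q_odd, total 1s = 1 (odd); the DFA requires an even count -> reject

0


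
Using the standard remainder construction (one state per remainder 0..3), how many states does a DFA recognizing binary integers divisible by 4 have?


Divisibility by 4 is tracked via the remainder mod 4: 0, 1, ..., 3
The construction assigns one state to each remainder
Number of remainders = 4

4


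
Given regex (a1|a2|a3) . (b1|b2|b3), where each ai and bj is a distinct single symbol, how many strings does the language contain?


First group: 3 alternatives
Second group: 3 alternatives
Concatenation: each choice from group 1 pairs with each from group 2
Total = 3 x 3 = 9

9


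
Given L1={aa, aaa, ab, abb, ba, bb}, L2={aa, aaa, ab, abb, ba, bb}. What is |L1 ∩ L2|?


L1 = {aa, aaa, ab, abb, ba, bb}
L2 = {aa, aaa, ab, abb, ba, bb}
Checking each string in L1 against L2:
  'aa': in L2? Yes
  'aaa': in L2? Yes
  'ab': in L2? Yes
  'abb': in L2? Yes
  'ba': in L2? Yes
  'bb': in L2? Yes
Intersection = {aa, aaa, ab, abb, ba, bb}
|L1 ∩ L2| = 6

6


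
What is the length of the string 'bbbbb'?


String: 'bbbbb'
Counting characters:
  'b' appears 5 time(s)
Total length = 0 + 5 = 5

5


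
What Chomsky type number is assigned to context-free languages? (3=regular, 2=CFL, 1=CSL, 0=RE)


Chomsky hierarchy levels:
  Type 3: Regular (DFA/NFA/regex)
  Type 2: Context-free (PDA)
  Type 1: Context-sensitive
  Type 0: Recursively enumerable (TM)
'context-free' corresponds to Type 2

2


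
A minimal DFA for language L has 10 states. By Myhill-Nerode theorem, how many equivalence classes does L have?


Myhill-Nerode theorem:
Number of equivalence classes = number of states in minimal DFA
Minimal DFA states = 10
Therefore equivalence classes = 10

10


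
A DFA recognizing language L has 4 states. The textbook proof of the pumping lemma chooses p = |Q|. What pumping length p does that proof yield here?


Pumping lemma for regular languages (standard proof):
Take p = |Q|, the number of DFA states.
Any string of length >= |Q| passes through |Q|+1 states while reading its first |Q| symbols,
so by pigeonhole some state repeats, giving the loop that can be pumped.
Here |Q| = 4
Therefore the proof uses p = 4

4


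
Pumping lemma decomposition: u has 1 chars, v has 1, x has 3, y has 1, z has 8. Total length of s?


|s| = |u| + |v| + |x| + |y| + |z|
= 1 + 1 + 3 + 1 + 8
= 2 + 3 + 9
= 5 + 9
= 14

14


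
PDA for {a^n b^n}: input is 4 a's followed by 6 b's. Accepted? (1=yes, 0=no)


Language requires equal numbers of a's and b's
PDA pushes for each 'a', pops for each 'b'
Number of a's = 4
Number of b's = 6
4 != 6 -> Reject

0


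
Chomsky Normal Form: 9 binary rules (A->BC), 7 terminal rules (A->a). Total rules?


CNF allows two rule forms:
  A -> BC (binary): 9 rules
  A -> a (terminal): 7 rules
Total = 9 + 7 = 16

16


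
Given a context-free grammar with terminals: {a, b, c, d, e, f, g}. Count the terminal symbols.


Terminal symbols: a, b, c, d, e, f, g
Counting each: a (#1), b (#2), c (#3), d (#4), e (#5), f (#6), g (#7)
Total = 7

7


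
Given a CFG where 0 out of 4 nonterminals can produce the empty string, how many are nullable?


Nonterminals: {S, A, B, C}
A nonterminal is nullable if it can derive epsilon
Counting nullable nonterminals: 0
Total nullable = 0

0


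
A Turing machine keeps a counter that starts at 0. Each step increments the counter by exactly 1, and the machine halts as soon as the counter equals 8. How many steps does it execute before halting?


Counter starts at 0. Counting sequence:
  Step 1: counter = 1
  Step 2: counter = 2
  Step 3: counter = 3
  Step 4: counter = 4
  Step 5: counter = 5
  Step 6: counter = 6
  Step 7: counter = 7
  Step 8: counter = 8
Counter reached 8 -> halt
Total steps = 8

8


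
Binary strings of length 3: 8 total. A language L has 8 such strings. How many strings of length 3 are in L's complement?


Alphabet: {0,1}
String length: 3
Total strings of length 3 = 2^3 = 8
Strings in L = 8
Complement = total - |L|
= 8 - 8
= 0

0


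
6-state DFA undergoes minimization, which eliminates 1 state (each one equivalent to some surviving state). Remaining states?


Original DFA: 6 states
Redundant states removed: 1
Minimized states = original - removed
= 6 - 1
= 5

5


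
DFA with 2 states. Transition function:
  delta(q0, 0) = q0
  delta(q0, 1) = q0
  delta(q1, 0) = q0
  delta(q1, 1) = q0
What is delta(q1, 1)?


Looking up transition function:
delta(q1, 1) in the table
Row: q1, Column: 1
Result: q0

q0


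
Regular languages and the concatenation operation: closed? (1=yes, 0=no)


Regular languages are closed under all standard operations:
- Union: Yes (product construction)
- Intersection: Yes (product construction)
- Complement: Yes (swap accept/reject)
- Concatenation: Yes (NFA construction)
Operation: concatenation -> Closed

1


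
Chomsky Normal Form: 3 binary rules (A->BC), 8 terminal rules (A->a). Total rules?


CNF allows two rule forms:
  A -> BC (binary): 3 rules
  A -> a (terminal): 8 rules
Total = 3 + 8 = 11

11


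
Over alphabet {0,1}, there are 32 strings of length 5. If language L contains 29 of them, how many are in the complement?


Alphabet: {0,1}
String length: 5
Total strings of length 5 = 2^5 = 32
Strings in L = 29
Complement = total - |L|
= 32 - 29
= 3

3


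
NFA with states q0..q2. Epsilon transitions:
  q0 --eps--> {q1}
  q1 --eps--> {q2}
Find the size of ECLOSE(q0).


Starting from q0
Initialize closure = {q0}
Follow epsilon from q0 -> add q1
Follow epsilon from q1 -> add q2
Final closure: {q0, q1, q2}
Size = 3

3


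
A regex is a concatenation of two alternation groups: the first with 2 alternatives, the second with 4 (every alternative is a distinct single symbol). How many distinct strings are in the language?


First group: 2 alternatives
Second group: 4 alternatives
Concatenation: each choice from group 1 pairs with each from group 2
Total = 2 x 4 = 8

8


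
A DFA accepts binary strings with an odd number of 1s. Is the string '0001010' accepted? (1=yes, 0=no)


DFA has 2 states: q_even (start, accept=no) and q_odd
Processing string '0001010' character by character:
  Position 0: read '0', 1-count=0 -> q_even (no change)
  Position 1: read '0', 1-count=0 -> q_even (no change)
  Position 2: read '0', 1-count=0 -> q_even (no change)
  Position 3: read '1', 1-count=1 -> q_odd
  Position 4: read '0', 1-count=1 -> q_odd (no change)
  Position 5: read '1', 1-count=2 -> q_even
  Position 6: read '0', 1-count=2 -> q_even (no change)
Final state: q_even, total 1s = 2 (even); the DFA requires an odd count -> reject

0


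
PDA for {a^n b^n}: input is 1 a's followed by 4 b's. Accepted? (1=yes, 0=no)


Language requires equal numbers of a's and b's
PDA pushes for each 'a', pops for each 'b'
Number of a's = 1
Number of b's = 4
1 != 4 -> Reject

0


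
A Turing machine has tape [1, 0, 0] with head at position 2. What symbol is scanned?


Tape: [1, 0, 0]
Positions: 0 1 2
Values:    1 0 0
Head at position 2
tape[2] = 0

0


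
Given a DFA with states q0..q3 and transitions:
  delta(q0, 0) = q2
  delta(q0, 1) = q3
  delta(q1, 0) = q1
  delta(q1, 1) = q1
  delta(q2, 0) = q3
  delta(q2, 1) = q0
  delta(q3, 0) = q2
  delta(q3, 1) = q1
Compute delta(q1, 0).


Looking up transition function:
delta(q1, 0) in the table
Row: q1, Column: 0
Result: q1

q1


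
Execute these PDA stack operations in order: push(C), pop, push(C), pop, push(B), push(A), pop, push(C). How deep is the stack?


Tracing stack operations:
  push(C) -> stack = [C], depth=1
  pop -> removed C, stack = [], depth=0
  push(C) -> stack = [C], depth=1
  pop -> removed C, stack = [], depth=0
  push(B) -> stack = [B], depth=1
  push(A) -> stack = [B,A], depth=2
  pop -> removed A, stack = [B], depth=1
  push(C) -> stack = [B,C], depth=2
Final depth = 2

2


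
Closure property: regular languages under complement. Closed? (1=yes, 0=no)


Regular languages are closed under:
- Union (DFA product construction)
- Intersection (DFA product construction)
- Complement (swap accept/reject states)
- Concatenation (NFA construction)
- Kleene star (NFA construction)
complement is in this list
Therefore: closed

1


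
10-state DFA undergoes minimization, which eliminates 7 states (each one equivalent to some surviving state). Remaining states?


Original DFA: 10 states
Redundant states removed: 7
Minimized states = original - removed
= 10 - 7
= 3

3


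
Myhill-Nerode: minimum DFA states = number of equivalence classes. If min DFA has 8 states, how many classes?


Myhill-Nerode theorem:
Number of equivalence classes = number of states in minimal DFA
Minimal DFA states = 8
Therefore equivalence classes = 8

8


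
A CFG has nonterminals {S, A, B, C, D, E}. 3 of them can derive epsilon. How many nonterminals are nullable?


Nonterminals: {S, A, B, C, D, E}
A nonterminal is nullable if it can derive epsilon
Counting nullable nonterminals: 3
Total nullable = 3

3


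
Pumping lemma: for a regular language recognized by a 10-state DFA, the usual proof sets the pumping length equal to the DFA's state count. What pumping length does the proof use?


Pumping lemma for regular languages (standard proof):
Take p = |Q|, the number of DFA states.
Any string of length >= |Q| passes through |Q|+1 states while reading its first |Q| symbols,
so by pigeonhole some state repeats, giving the loop that can be pumped.
Here |Q| = 10
Therefore the proof uses p = 10

10


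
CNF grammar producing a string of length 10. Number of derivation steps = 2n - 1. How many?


Chomsky Normal Form derivation:
String length n = 10
Each step either:
  - Splits a nonterminal into two (n-1 such steps)
  - Converts a nonterminal to terminal (n such steps)
Total = (n-1) + n = 2n - 1
= 2(10) - 1
= 20 - 1
= 19

19


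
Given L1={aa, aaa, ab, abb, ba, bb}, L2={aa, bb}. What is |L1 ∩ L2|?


L1 = {aa, aaa, ab, abb, ba, bb}
L2 = {aa, bb}
Checking each string in L1 against L2:
  'aa': in L2? Yes
  'aaa': in L2? No
  'ab': in L2? No
  'abb': in L2? No
  'ba': in L2? No
  'bb': in L2? Yes
Intersection = {aa, bb}
|L1 ∩ L2| = 2

2


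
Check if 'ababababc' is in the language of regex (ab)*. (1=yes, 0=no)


Pattern: (ab)*
String: 'ababababc'
Pattern requires: zero or more repetitions of 'ab'
Length 9 is odd -> cannot be (ab)* -> no match
Result: 0

0


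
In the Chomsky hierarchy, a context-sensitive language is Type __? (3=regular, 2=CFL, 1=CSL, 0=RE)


Chomsky hierarchy levels:
  Type 3: Regular (DFA/NFA/regex)
  Type 2: Context-free (PDA)
  Type 1: Context-sensitive
  Type 0: Recursively enumerable (TM)
'context-sensitive' corresponds to Type 1

1


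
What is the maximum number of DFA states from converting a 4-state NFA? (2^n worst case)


NFA has 4 states
Subset construction: each DFA state = subset of NFA states
Maximum subsets = 2^4
2^4 = 16

16


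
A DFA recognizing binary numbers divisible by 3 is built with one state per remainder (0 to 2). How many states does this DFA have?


Divisibility by 3 is tracked via the remainder mod 3: 0, 1, ..., 2
The construction assigns one state to each remainder
Number of remainders = 3

3


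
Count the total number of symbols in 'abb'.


String: 'abb'
Counting characters:
  'a' appears 1 time(s)
  'b' appears 2 time(s)
Total length = 1 + 2 = 3

3


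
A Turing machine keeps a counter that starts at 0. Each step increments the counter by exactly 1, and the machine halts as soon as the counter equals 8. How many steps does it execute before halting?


Counter starts at 0. Counting sequence:
  Step 1: counter = 1
  Step 2: counter = 2
  Step 3: counter = 3
  Step 4: counter = 4
  Step 5: counter = 5
  Step 6: counter = 6
  Step 7: counter = 7
  Step 8: counter = 8
Counter reached 8 -> halt
Total steps = 8

8


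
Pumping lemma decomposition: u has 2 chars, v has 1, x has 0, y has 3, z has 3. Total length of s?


|s| = |u| + |v| + |x| + |y| + |z|
= 2 + 1 + 0 + 3 + 3
= 3 + 0 + 6
= 3 + 6
= 9

9


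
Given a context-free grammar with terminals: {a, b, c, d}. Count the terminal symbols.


Terminal symbols: a, b, c, d
Counting each: a (#1), b (#2), c (#3), d (#4)
Total = 4

4


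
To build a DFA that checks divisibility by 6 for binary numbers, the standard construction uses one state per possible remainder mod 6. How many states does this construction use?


Divisibility by 6 is tracked via the remainder mod 6: 0, 1, ..., 5
The construction assigns one state to each remainder
Number of remainders = 6

6


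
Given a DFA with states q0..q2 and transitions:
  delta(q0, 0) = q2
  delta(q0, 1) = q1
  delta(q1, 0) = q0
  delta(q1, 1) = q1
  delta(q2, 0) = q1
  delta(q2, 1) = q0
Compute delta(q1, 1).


Looking up transition function:
delta(q1, 1) in the table
Row: q1, Column: 1
Result: q1

q1


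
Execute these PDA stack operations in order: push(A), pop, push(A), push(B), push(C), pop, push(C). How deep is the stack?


Tracing stack operations:
  push(A) -> stack = [A], depth=1
  pop -> removed A, stack = [], depth=0
  push(A) -> stack = [A], depth=1
  push(B) -> stack = [A,B], depth=2
  push(C) -> stack = [A,B,C], depth=3
  pop -> removed C, stack = [A,B], depth=2
  push(C) -> stack = [A,B,C], depth=3
Final depth = 3

3


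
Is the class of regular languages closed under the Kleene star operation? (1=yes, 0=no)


Regular languages are closed under:
- Union (DFA product construction)
- Intersection (DFA product construction)
- Complement (swap accept/reject states)
- Concatenation (NFA construction)
- Kleene star (NFA construction)
Kleene star is in this list
Therefore: closed

1


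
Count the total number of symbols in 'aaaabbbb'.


String: 'aaaabbbb'
Counting characters:
  'a' appears 4 time(s)
  'b' appears 4 time(s)
Total length = 4 + 4 = 8

8


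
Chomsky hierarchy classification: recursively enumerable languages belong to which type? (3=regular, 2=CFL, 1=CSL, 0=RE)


Chomsky hierarchy levels:
  Type 3: Regular (DFA/NFA/regex)
  Type 2: Context-free (PDA)
  Type 1: Context-sensitive
  Type 0: Recursively enumerable (TM)
'recursively enumerable' corresponds to Type 0

0


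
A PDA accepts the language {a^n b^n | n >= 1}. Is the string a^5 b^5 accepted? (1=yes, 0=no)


Language requires equal numbers of a's and b's
PDA pushes for each 'a', pops for each 'b'
Number of a's = 5
Number of b's = 5
5 == 5 -> Accept

1


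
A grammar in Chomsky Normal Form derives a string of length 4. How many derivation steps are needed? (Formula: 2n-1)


Chomsky Normal Form derivation:
String length n = 4
Each step either:
  - Splits a nonterminal into two (n-1 such steps)
  - Converts a nonterminal to terminal (n such steps)
Total = (n-1) + n = 2n - 1
= 2(4) - 1
= 8 - 1
= 7

7


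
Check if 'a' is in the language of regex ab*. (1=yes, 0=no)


Pattern: ab*
String: 'a'
Pattern requires: exactly one 'a' followed by zero or more 'b's
First char is 'a' -> OK
Rest '': all b's? Yes
Result: 1

1


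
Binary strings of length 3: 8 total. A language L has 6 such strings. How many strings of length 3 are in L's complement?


Alphabet: {0,1}
String length: 3
Total strings of length 3 = 2^3 = 8
Strings in L = 6
Complement = total - |L|
= 8 - 6
= 2

2


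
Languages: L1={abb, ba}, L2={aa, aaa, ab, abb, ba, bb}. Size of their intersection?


L1 = {abb, ba}
L2 = {aa, aaa, ab, abb, ba, bb}
Checking each string in L1 against L2:
  'abb': in L2? Yes
  'ba': in L2? Yes
Intersection = {abb, ba}
|L1 ∩ L2| = 2

2


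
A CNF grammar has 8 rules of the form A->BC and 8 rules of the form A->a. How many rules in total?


CNF allows two rule forms:
  A -> BC (binary): 8 rules
  A -> a (terminal): 8 rules
Total = 8 + 8 = 16

16


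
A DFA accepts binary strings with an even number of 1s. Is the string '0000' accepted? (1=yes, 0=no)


DFA has 2 states: q_even (start, accept=yes) and q_odd
Processing string '0000' character by character:
  Position 0: read '0', 1-count=0 -> q_even (no change)
  Position 1: read '0', 1-count=0 -> q_even (no change)
  Position 2: read '0', 1-count=0 -> q_even (no change)
  Position 3: read '0', 1-count=0 -> q_even (no change)
Final state: q_even, total 1s = 0 (even); the DFA requires an even count -> accept

1


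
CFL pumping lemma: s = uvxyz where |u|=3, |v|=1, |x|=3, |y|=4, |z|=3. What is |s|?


|s| = |u| + |v| + |x| + |y| + |z|
= 3 + 1 + 3 + 4 + 3
= 4 + 3 + 7
= 7 + 7
= 14

14


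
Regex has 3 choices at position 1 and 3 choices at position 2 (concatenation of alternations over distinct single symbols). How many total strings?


First group: 3 alternatives
Second group: 3 alternatives
Concatenation: each choice from group 1 pairs with each from group 2
Total = 3 x 3 = 9

9


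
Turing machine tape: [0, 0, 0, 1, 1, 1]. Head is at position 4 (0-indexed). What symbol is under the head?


Tape: [0, 0, 0, 1, 1, 1]
Positions: 0 1 2 3 4 5
Values:    0 0 0 1 1 1
Head at position 4
tape[4] = 1

1


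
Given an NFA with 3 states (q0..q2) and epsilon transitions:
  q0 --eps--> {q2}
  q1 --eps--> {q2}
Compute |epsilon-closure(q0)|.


Starting from q0
Initialize closure = {q0}
Follow epsilon from q0 -> add q2
Final closure: {q0, q2}
Size = 2

2


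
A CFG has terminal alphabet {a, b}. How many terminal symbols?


Terminal symbols: a, b
Counting each: a (#1), b (#2)
Total = 2

2


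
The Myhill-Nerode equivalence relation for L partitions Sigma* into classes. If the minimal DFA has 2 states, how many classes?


Myhill-Nerode theorem:
Number of equivalence classes = number of states in minimal DFA
Minimal DFA states = 2
Therefore equivalence classes = 2

2


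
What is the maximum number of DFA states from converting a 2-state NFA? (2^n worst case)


NFA has 2 states
Subset construction: each DFA state = subset of NFA states
Maximum subsets = 2^2
2^2 = 4

4


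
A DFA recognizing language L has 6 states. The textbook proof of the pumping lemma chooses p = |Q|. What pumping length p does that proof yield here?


Pumping lemma for regular languages (standard proof):
Take p = |Q|, the number of DFA states.
Any string of length >= |Q| passes through |Q|+1 states while reading its first |Q| symbols,
so by pigeonhole some state repeats, giving the loop that can be pumped.
Here |Q| = 6
Therefore the proof uses p = 6

6


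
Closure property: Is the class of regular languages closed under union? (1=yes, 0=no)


Regular languages are closed under all standard operations:
- Union: Yes (product construction)
- Intersection: Yes (product construction)
- Complement: Yes (swap accept/reject)
- Concatenation: Yes (NFA construction)
Operation: union -> Closed

1


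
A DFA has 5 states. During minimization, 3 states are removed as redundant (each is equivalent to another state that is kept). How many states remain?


Original DFA: 5 states
Redundant states removed: 3
Minimized states = original - removed
= 5 - 3
= 2

2


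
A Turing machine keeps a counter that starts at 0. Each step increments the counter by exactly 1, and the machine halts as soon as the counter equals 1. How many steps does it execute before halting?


Counter starts at 0. Counting sequence:
  Step 1: counter = 1
Counter reached 1 -> halt
Total steps = 1

1


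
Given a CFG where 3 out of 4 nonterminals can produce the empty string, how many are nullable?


Nonterminals: {S, A, B, C}
A nonterminal is nullable if it can derive epsilon
Counting nullable nonterminals: 3
Total nullable = 3

3


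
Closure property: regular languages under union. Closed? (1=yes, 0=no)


Regular languages are closed under:
- Union (DFA product construction)
- Intersection (DFA product construction)
- Complement (swap accept/reject states)
- Concatenation (NFA construction)
- Kleene star (NFA construction)
union is in this list
Therefore: closed

1


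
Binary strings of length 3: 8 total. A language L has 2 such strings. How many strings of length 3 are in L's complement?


Alphabet: {0,1}
String length: 3
Total strings of length 3 = 2^3 = 8
Strings in L = 2
Complement = total - |L|
= 8 - 2
= 6

6


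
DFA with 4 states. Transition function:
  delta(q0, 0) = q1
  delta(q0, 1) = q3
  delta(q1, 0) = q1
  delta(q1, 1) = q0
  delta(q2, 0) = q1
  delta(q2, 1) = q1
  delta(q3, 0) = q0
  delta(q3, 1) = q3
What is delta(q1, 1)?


Looking up transition function:
delta(q1, 1) in the table
Row: q1, Column: 1
Result: q0

q0


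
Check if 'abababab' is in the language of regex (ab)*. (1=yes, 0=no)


Pattern: (ab)*
String: 'abababab'
Pattern requires: zero or more repetitions of 'ab'
Pairs: ['ab', 'ab', 'ab', 'ab']
All pairs are 'ab'? Yes
Result: 1

1


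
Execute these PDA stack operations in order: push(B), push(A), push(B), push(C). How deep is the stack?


Tracing stack operations:
  push(B) -> stack = [B], depth=1
  push(A) -> stack = [B,A], depth=2
  push(B) -> stack = [B,A,B], depth=3
  push(C) -> stack = [B,A,B,C], depth=4
Final depth = 4

4


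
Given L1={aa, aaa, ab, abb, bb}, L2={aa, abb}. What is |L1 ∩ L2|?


L1 = {aa, aaa, ab, abb, bb}
L2 = {aa, abb}
Checking each string in L1 against L2:
  'aa': in L2? Yes
  'aaa': in L2? No
  'ab': in L2? No
  'abb': in L2? Yes
  'bb': in L2? No
Intersection = {aa, abb}
|L1 ∩ L2| = 2

2


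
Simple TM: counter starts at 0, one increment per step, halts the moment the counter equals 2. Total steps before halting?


Counter starts at 0. Counting sequence:
  Step 1: counter = 1
  Step 2: counter = 2
Counter reached 2 -> halt
Total steps = 2

2


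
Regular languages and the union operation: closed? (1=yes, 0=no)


Regular languages are closed under all standard operations:
- Union: Yes (product construction)
- Intersection: Yes (product construction)
- Complement: Yes (swap accept/reject)
- Concatenation: Yes (NFA construction)
Operation: union -> Closed

1


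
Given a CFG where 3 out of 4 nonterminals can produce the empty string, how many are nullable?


Nonterminals: {S, A, B, C}
A nonterminal is nullable if it can derive epsilon
Counting nullable nonterminals: 3
Total nullable = 3

3


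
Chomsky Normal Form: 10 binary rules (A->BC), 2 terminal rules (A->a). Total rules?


CNF allows two rule forms:
  A -> BC (binary): 10 rules
  A -> a (terminal): 2 rules
Total = 10 + 2 = 12

12


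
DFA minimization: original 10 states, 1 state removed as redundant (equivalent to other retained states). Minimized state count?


Original DFA: 10 states
Redundant states removed: 1
Minimized states = original - removed
= 10 - 1
= 9

9


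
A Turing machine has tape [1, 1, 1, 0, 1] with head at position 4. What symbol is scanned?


Tape: [1, 1, 1, 0, 1]
Positions: 0 1 2 3 4
Values:    1 1 1 0 1
Head at position 4
tape[4] = 1

1


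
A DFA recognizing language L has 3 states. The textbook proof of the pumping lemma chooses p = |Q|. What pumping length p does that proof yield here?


Pumping lemma for regular languages (standard proof):
Take p = |Q|, the number of DFA states.
Any string of length >= |Q| passes through |Q|+1 states while reading its first |Q| symbols,
so by pigeonhole some state repeats, giving the loop that can be pumped.
Here |Q| = 3
Therefore the proof uses p = 3

3


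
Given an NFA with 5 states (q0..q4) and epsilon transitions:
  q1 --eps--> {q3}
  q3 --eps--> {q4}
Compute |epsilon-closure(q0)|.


Starting from q0
Initialize closure = {q0}
q0 has no outgoing epsilon transitions -> nothing to add
Final closure: {q0}
Size = 1

1


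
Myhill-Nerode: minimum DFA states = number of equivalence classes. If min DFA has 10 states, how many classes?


Myhill-Nerode theorem:
Number of equivalence classes = number of states in minimal DFA
Minimal DFA states = 10
Therefore equivalence classes = 10

10


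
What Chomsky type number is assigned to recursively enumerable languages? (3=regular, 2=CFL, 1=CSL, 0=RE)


Chomsky hierarchy levels:
  Type 3: Regular (DFA/NFA/regex)
  Type 2: Context-free (PDA)
  Type 1: Context-sensitive
  Type 0: Recursively enumerable (TM)
'recursively enumerable' corresponds to Type 0

0


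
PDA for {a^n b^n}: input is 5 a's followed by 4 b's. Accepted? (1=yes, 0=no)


Language requires equal numbers of a's and b's
PDA pushes for each 'a', pops for each 'b'
Number of a's = 5
Number of b's = 4
5 != 4 -> Reject

0


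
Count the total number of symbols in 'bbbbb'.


String: 'bbbbb'
Counting characters:
  'b' appears 5 time(s)
Total length = 0 + 5 = 5

5


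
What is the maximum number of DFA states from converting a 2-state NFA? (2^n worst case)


NFA has 2 states
Subset construction: each DFA state = subset of NFA states
Maximum subsets = 2^2
2^2 = 4

4


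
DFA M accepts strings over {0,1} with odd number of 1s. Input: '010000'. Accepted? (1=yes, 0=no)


DFA has 2 states: q_even (start, accept=no) and q_odd
Processing string '010000' character by character:
  Position 0: read '0', 1-count=0 -> q_even (no change)
  Position 1: read '1', 1-count=1 -> q_odd
  Position 2: read '0', 1-count=1 -> q_odd (no change)
  Position 3: read '0', 1-count=1 -> q_odd (no change)
  Position 4: read '0', 1-count=1 -> q_odd (no change)
  Position 5: read '0', 1-count=1 -> q_odd (no change)
Final state: q_odd, total 1s = 1 (odd); the DFA requires an odd count -> accept

1


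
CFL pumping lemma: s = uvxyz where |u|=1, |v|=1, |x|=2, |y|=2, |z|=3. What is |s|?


|s| = |u| + |v| + |x| + |y| + |z|
= 1 + 1 + 2 + 2 + 3
= 2 + 2 + 5
= 4 + 5
= 9

9


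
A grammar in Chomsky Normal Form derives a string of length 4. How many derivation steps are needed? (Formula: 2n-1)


Chomsky Normal Form derivation:
String length n = 4
Each step either:
  - Splits a nonterminal into two (n-1 such steps)
  - Converts a nonterminal to terminal (n such steps)
Total = (n-1) + n = 2n - 1
= 2(4) - 1
= 8 - 1
= 7

7


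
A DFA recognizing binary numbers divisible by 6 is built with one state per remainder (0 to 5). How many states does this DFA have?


Divisibility by 6 is tracked via the remainder mod 6: 0, 1, ..., 5
The construction assigns one state to each remainder
Number of remainders = 6

6


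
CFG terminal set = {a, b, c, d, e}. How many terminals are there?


Terminal symbols: a, b, c, d, e
Counting each: a (#1), b (#2), c (#3), d (#4), e (#5)
Total = 5

5


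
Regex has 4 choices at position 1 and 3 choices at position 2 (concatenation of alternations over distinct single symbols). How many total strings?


First group: 4 alternatives
Second group: 3 alternatives
Concatenation: each choice from group 1 pairs with each from group 2
Total = 4 x 3 = 12

12


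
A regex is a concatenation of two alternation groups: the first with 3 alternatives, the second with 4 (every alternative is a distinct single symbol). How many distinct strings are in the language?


First group: 3 alternatives
Second group: 4 alternatives
Concatenation: each choice from group 1 pairs with each from group 2
Total = 3 x 4 = 12

12


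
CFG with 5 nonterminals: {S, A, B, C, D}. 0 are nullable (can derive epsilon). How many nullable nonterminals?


Nonterminals: {S, A, B, C, D}
A nonterminal is nullable if it can derive epsilon
Counting nullable nonterminals: 0
Total nullable = 0

0


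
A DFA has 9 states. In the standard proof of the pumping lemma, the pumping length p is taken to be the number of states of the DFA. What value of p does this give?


Pumping lemma for regular languages (standard proof):
Take p = |Q|, the number of DFA states.
Any string of length >= |Q| passes through |Q|+1 states while reading its first |Q| symbols,
so by pigeonhole some state repeats, giving the loop that can be pumped.
Here |Q| = 9
Therefore the proof uses p = 9

9


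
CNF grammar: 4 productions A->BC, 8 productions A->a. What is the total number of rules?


CNF allows two rule forms:
  A -> BC (binary): 4 rules
  A -> a (terminal): 8 rules
Total = 4 + 8 = 12

12


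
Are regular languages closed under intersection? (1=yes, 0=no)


Regular languages are closed under:
- Union (DFA product construction)
- Intersection (DFA product construction)
- Complement (swap accept/reject states)
- Concatenation (NFA construction)
- Kleene star (NFA construction)
intersection is in this list
Therefore: closed

1


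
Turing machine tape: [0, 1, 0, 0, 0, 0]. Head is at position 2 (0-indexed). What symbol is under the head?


Tape: [0, 1, 0, 0, 0, 0]
Positions: 0 1 2 3 4 5
Values:    0 1 0 0 0 0
Head at position 2
tape[2] = 0

0


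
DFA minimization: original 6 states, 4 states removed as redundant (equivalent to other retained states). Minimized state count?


Original DFA: 6 states
Redundant states removed: 4
Minimized states = original - removed
= 6 - 4
= 2

2


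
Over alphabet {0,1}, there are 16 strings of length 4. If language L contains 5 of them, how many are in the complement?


Alphabet: {0,1}
String length: 4
Total strings of length 4 = 2^4 = 16
Strings in L = 5
Complement = total - |L|
= 16 - 5
= 11

11


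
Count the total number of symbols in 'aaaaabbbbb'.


String: 'aaaaabbbbb'
Counting characters:
  'a' appears 5 time(s)
  'b' appears 5 time(s)
Total length = 5 + 5 = 10

10


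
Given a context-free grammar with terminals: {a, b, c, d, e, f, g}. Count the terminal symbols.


Terminal symbols: a, b, c, d, e, f, g
Counting each: a (#1), b (#2), c (#3), d (#4), e (#5), f (#6), g (#7)
Total = 7

7


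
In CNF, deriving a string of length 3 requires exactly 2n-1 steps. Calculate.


Chomsky Normal Form derivation:
String length n = 3
Each step either:
  - Splits a nonterminal into two (n-1 such steps)
  - Converts a nonterminal to terminal (n such steps)
Total = (n-1) + n = 2n - 1
= 2(3) - 1
= 6 - 1
= 5

5


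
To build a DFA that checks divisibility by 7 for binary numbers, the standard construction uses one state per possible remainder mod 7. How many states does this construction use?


Divisibility by 7 is tracked via the remainder mod 7: 0, 1, ..., 6
The construction assigns one state to each remainder
Number of remainders = 7

7
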